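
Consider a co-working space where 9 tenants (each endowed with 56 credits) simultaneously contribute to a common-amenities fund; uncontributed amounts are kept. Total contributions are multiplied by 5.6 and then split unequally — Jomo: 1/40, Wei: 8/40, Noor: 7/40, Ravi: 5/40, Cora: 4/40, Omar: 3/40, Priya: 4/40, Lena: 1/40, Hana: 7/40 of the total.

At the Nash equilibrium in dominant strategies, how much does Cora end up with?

Each unit j contributes comes back to j as 5.6 × (j's share), so j prefers to contribute only if that share exceeds 1/5.6 = 0.1786; otherwise keeping the unit dominates.
Only Wei (8/40) clears that bar, contributing 56; the remaining 8 contribute 0. Total contributed: 56.
Cora keeps 56 and receives 5.6 × 56 × 4/40 = 31.36 from the common-amenities fund, for a payoff of 87.36.

87.36 credits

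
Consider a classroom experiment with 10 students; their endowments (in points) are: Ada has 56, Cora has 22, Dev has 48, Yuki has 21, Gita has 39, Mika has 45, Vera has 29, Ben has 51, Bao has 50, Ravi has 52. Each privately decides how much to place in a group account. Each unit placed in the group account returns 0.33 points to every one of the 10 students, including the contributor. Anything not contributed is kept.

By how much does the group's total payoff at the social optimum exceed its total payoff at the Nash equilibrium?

949.90 points

The private return per contributed unit is 0.33 < 1 for everyone, so the Nash equilibrium is zero contribution and the group total is Σ E_j = 56 + 22 + 48 + 21 + 39 + 45 + 29 + 51 + 50 + 52 = 413.
Each contributed unit returns 3.300 to the group, so the social optimum is full contribution by everyone: group total = 3.300 × 413 = 1362.90.
Efficiency loss = (3.300 − 1) × 413 = 949.90.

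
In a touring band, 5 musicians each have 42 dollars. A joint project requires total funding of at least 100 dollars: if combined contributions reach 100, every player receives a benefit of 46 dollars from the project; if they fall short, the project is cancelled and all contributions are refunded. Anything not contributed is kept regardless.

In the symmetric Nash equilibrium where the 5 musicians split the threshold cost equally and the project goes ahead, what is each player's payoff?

68 dollars

Equal share of the threshold: 100/5 = 20.
At this profile no one gains by cutting their contribution: any cut drops the total below 100, the project is cancelled, contributions are refunded, and the deviator ends with 42, which is less than 42 − 20 + 46 = 68. Contributing more than 20 just wastes the excess. So contributing exactly 20 is a best response.
Each player's payoff: 42 − 20 + 46 = 68.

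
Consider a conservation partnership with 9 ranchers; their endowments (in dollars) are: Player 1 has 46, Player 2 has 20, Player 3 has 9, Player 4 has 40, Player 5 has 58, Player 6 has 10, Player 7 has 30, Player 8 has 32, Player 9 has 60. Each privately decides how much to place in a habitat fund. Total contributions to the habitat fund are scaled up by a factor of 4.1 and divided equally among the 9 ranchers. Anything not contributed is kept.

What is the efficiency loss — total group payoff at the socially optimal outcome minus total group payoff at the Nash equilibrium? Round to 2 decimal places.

The private return per contributed unit is 4.1/9 = 0.4556 < 1 for every player regardless of endowment, so the Nash equilibrium is zero contribution and the group total is Σ E_j = 46 + 20 + 9 + 40 + 58 + 10 + 30 + 32 + 60 = 305.
Each contributed unit returns 4.100 to the group, so the social optimum is full contribution by everyone: group total = 4.100 × 305 = 1250.50.
Efficiency loss = (4.100 − 1) × 305 = 945.50.

945.50 dollars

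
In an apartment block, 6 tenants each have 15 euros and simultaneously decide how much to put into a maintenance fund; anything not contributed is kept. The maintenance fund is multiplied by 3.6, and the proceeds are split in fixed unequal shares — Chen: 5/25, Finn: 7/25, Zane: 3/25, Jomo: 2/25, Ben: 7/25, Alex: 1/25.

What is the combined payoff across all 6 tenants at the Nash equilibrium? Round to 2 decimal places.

Each unit j contributes comes back to j as 3.6 × (j's share), so j prefers to contribute only if that share exceeds 1/3.6 = 0.2778; otherwise keeping the unit dominates.
Finn and Ben clear that bar, contributing 15 each; the remaining 4 contribute 0. Total contributed: 30.
The maintenance fund pays out 3.6 × 30 = 108.00 in total (split across the unequal shares, but the aggregate is all that matters for the group sum).
The 4 free-riders keep 15 each, adding 60. Group total = 60 + 108.00 = 168.00.

168.00 euros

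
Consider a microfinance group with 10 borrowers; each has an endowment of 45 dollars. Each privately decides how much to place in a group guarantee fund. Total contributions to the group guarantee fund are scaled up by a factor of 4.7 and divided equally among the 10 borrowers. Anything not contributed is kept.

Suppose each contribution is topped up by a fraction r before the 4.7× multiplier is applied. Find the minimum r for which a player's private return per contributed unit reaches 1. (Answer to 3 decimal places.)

With matching at rate r, one contributed unit becomes (1 + r) in the group guarantee fund and returns 4.7 × (1 + r) / 10 to the contributor.
Setting this equal to 1: 1 + r = 10/4.7 = 2.1277.
So the minimum matching rate is r = 2.1277 − 1 = 1.128.

1.128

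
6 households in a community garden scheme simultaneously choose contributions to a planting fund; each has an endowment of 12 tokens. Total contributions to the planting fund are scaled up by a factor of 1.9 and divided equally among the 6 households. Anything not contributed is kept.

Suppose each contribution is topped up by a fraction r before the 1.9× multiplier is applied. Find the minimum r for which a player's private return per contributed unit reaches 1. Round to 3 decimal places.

2.158

With matching at rate r, one contributed unit becomes (1 + r) in the planting fund and returns 1.9 × (1 + r) / 6 to the contributor.
Setting this equal to 1: 1 + r = 6/1.9 = 3.1579.
So the minimum matching rate is r = 3.1579 − 1 = 2.158.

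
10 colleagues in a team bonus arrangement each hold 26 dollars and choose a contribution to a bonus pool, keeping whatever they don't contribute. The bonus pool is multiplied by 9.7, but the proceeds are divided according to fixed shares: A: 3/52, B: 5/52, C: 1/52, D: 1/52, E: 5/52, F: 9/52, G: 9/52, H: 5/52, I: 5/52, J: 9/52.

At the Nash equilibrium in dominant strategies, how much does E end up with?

98.75 dollars

Each unit j contributes comes back to j as 9.7 × (j's share), so j prefers to contribute only if that share exceeds 1/9.7 = 0.1031; otherwise keeping the unit dominates.
F, G and J clear that bar, contributing 26 each; the remaining 7 contribute 0. Total contributed: 78.
E keeps 26 and receives 9.7 × 78 × 5/52 = 72.75 from the bonus pool, for a payoff of 98.75.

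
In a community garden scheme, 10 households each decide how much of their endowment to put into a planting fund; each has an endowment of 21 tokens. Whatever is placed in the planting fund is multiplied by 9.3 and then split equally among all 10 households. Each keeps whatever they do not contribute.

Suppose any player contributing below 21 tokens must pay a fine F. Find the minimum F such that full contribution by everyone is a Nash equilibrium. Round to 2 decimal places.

Given the others contribute fully, the best deviation is to contribute 0 (any partial contribution still incurs the fine and gives up units whose private return 0.9300 is below 1).
Deviating from 21 to 0 saves 21 tokens but forfeits the deviator's share of the drop in the planting fund: 9.3/10 × 21 = 19.53.
So the deviation gain is 21 − 19.53 = 1.47, and the fine must be at least 1.47 tokens to wipe it out.

1.47 tokens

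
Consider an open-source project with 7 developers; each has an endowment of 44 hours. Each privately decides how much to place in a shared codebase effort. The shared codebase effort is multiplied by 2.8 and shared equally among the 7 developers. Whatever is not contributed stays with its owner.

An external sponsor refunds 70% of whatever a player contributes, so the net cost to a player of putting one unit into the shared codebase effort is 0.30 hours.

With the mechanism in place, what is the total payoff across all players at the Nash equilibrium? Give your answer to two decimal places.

Under the mechanism each unit contributed yields (2.8/7) / 0.30 = 1.3333 back to its contributor per unit of net cost, which exceeds 1, making full contribution the dominant choice for everyone.
At the Nash equilibrium everyone contributes 44. Group total payoff = 7 × (44 × 0.70 + 2.8 × 44) = 1078.00.

1078.00 hours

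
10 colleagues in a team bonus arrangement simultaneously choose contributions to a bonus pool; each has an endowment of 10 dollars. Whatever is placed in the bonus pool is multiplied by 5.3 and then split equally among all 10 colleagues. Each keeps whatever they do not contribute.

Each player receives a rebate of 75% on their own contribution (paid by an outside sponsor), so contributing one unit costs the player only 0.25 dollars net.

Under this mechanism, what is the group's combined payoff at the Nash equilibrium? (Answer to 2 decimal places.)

The effective private return per unit is now (5.3/10) / 0.25 = 2.1200 > 1, so every player's dominant strategy flips to full contribution.
At the Nash equilibrium everyone contributes 10. Group total payoff = 10 × (10 × 0.75 + 5.3 × 10) = 605.00.

605.00 dollars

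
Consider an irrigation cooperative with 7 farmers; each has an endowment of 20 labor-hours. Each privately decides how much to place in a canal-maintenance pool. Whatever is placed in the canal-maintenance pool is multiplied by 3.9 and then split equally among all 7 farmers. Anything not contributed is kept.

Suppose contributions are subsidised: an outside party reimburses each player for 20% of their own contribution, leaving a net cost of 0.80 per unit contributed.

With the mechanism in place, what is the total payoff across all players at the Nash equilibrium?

With the mechanism, a contributed unit returns (3.9/7) / 0.80 = 0.6964 per unit of net cost — still below 1 — so contributing 0 remains dominant for every player.
At the Nash equilibrium no one contributes; group total payoff = 7 × 20 = 140.

140.00 labor-hours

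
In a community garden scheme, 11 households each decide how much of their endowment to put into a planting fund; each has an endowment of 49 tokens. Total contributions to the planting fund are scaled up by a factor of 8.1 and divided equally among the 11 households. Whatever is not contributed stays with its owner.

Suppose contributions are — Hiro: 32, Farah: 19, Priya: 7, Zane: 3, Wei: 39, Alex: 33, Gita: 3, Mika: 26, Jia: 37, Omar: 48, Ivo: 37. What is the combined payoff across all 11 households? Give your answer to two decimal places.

2555.40 tokens

Total contributed: 32 + 19 + 7 + 3 + 39 + 33 + 3 + 26 + 37 + 48 + 37 = 284; total kept: 11 × 49 − 284 = 255.
The planting fund pays out 8.1 × 284 = 2300.40 in aggregate.
Group total = 255 + 2300.40 = 2555.40.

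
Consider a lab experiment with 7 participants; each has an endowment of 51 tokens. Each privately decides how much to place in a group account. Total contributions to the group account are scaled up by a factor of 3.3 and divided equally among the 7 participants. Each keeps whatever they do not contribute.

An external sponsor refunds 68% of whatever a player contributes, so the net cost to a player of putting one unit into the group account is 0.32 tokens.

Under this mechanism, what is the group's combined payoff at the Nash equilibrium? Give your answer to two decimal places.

1420.86 tokens

Under the mechanism each unit contributed yields (3.3/7) / 0.32 = 1.4732 back to its contributor per unit of net cost, which exceeds 1, making full contribution the dominant choice for everyone.
So the Nash equilibrium is full contribution by all 7; the group earns 7 × (51 × 0.68 + 3.3 × 51) = 1420.86.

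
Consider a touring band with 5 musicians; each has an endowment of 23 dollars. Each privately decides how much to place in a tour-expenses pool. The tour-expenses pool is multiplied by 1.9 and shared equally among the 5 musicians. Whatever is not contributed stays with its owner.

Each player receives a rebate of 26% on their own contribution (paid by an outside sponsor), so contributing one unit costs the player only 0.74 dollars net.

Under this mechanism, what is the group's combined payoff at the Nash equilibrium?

115.00 dollars

Even with the mechanism, each unit contributed returns only (1.9/5) / 0.74 = 0.5135 per unit of net cost, so contributing nothing is still dominant.
Everyone keeps their endowment and the group total is 5 × 23 = 115.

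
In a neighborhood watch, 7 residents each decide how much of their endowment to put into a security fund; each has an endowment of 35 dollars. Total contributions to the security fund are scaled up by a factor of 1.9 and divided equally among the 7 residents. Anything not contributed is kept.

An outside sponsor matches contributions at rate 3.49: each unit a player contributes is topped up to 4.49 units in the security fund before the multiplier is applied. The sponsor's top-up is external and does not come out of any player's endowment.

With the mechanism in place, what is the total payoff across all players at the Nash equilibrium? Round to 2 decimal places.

Under the mechanism each unit contributed yields 1.9 × 4.49 / 7 = 1.2187 back to its contributor per unit of net cost, which exceeds 1, making full contribution the dominant choice for everyone.
At the Nash equilibrium everyone contributes 35. Group total payoff = 1.9 × 4.49 × 245 = 2090.10.

2090.10 dollars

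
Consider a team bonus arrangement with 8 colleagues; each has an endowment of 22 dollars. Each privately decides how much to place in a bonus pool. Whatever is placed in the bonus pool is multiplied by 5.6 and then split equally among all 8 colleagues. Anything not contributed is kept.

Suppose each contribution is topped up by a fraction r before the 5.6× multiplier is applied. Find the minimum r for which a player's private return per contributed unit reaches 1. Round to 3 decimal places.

With matching at rate r, one contributed unit becomes (1 + r) in the bonus pool and returns 5.6 × (1 + r) / 8 to the contributor.
Setting this equal to 1: 1 + r = 8/5.6 = 1.4286.
So the minimum matching rate is r = 1.4286 − 1 = 0.429.

0.429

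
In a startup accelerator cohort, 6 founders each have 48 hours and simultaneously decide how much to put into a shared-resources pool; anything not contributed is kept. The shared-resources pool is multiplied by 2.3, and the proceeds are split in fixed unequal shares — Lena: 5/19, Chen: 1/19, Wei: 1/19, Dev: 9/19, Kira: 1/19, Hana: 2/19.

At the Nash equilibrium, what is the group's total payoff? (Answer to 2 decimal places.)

Player j's private return per contributed unit is 2.3 × (j's share). Contributing is weakly dominant for j when that share is at least 1/2.3 = 0.4348, and contributing 0 is dominant otherwise.
Only Dev (9/19) clears that bar, contributing 48; the remaining 5 contribute 0. Total contributed: 48.
The shared-resources pool pays out 2.3 × 48 = 110.40 in total (split across the unequal shares, but the aggregate is all that matters for the group sum).
The 5 free-riders keep 48 each, adding 240. Group total = 240 + 110.40 = 350.40.

350.40 hours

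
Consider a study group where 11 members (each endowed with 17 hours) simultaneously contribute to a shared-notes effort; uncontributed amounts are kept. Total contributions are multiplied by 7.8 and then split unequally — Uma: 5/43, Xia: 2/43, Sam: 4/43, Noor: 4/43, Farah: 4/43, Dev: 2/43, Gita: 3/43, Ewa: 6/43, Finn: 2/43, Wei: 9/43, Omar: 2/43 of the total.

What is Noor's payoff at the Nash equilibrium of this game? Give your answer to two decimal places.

For player j, contributing a unit is worthwhile iff 7.8 × (j's share) ≥ 1, i.e. iff j's share is at least 0.1282.
The shares above 0.1282 belong to Ewa and Wei, contributing 17 each; the remaining 9 contribute 0. Total contributed: 34.
Noor keeps 17 and receives 7.8 × 34 × 4/43 = 24.67 from the shared-notes effort, for a payoff of 41.67.

41.67 hours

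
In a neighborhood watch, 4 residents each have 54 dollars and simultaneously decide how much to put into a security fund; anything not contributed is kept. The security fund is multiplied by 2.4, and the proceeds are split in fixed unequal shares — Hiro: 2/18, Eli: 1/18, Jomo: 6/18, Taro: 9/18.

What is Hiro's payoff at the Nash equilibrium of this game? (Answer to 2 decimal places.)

Player j's private return per contributed unit is 2.4 × (j's share). Contributing is weakly dominant for j when that share is at least 1/2.4 = 0.4167, and contributing 0 is dominant otherwise.
Only Taro (9/18) clears that bar, contributing 54; the remaining 3 contribute 0. Total contributed: 54.
Hiro keeps 54 and receives 2.4 × 54 × 2/18 = 14.40 from the security fund, for a payoff of 68.40.

68.40 dollars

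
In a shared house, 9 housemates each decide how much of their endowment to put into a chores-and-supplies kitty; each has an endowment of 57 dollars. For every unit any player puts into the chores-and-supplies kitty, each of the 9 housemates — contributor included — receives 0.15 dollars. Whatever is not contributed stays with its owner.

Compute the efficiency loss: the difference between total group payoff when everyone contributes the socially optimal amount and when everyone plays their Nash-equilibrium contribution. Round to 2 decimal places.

The private return per contributed unit is 0.15 < 1, so contributing 0 is dominant for every player. At the Nash equilibrium everyone keeps their 57, and the group total is 9 × 57 = 513.
Each contributed unit returns 1.350 to the group as a whole (0.15 to each of 9 players), which exceeds 1, so the social optimum is full contribution: group total = 1.350 × 513 = 692.55.
Efficiency loss = 692.55 − 513 = 179.55.

179.55 dollars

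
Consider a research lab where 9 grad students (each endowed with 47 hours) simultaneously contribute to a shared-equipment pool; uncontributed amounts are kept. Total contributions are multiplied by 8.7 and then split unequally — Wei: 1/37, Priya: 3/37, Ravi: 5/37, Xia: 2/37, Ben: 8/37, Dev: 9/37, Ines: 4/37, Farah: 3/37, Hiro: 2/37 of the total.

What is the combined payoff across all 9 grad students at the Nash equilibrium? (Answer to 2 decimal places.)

1508.70 hours

For player j, contributing a unit is worthwhile iff 8.7 × (j's share) ≥ 1, i.e. iff j's share is at least 0.1149.
Ravi, Ben and Dev clear that bar, contributing 47 each; the remaining 6 contribute 0. Total contributed: 141.
The shared-equipment pool pays out 8.7 × 141 = 1226.70 in total (split across the unequal shares, but the aggregate is all that matters for the group sum).
The 6 free-riders keep 47 each, adding 282. Group total = 282 + 1226.70 = 1508.70.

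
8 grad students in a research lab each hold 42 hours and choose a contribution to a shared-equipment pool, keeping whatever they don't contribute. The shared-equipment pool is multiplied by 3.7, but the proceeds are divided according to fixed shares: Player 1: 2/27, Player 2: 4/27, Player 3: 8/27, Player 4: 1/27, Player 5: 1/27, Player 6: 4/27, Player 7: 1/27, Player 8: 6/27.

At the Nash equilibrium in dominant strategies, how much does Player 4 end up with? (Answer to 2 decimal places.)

47.76 hours

A player with share s gets back 3.7·s per unit contributed, so full contribution is dominant for anyone with s > 1/3.7 = 0.2703 and zero contribution is dominant for anyone below.
Only Player 3 (8/27) clears that bar, contributing 42; the remaining 7 contribute 0. Total contributed: 42.
Player 4 keeps 42 and receives 3.7 × 42 × 1/27 = 5.76 from the shared-equipment pool, for a payoff of 47.76.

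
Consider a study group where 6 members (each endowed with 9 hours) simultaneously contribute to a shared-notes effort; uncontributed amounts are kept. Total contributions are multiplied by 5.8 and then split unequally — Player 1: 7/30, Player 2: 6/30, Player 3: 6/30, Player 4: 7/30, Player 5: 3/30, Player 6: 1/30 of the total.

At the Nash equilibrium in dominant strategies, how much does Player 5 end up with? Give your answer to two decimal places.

29.88 hours

Each unit j contributes comes back to j as 5.8 × (j's share), so j prefers to contribute only if that share exceeds 1/5.8 = 0.1724; otherwise keeping the unit dominates.
Player 1, Player 2, Player 3 and Player 4 clear that bar, contributing 9 each; the remaining 2 contribute 0. Total contributed: 36.
Player 5 keeps 9 and receives 5.8 × 36 × 3/30 = 20.88 from the shared-notes effort, for a payoff of 29.88.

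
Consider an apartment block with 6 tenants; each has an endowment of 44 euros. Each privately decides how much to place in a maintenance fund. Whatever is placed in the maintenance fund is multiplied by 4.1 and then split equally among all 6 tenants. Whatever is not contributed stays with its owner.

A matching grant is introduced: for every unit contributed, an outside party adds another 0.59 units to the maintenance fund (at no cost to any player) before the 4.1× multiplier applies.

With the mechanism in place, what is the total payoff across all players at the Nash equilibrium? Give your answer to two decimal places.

With the mechanism, a contributed unit returns 4.1 × 1.59 / 6 = 1.0865 per unit of net cost to the contributor — now above 1 — so contributing fully is weakly dominant for every player.
At the Nash equilibrium everyone contributes 44. Group total payoff = 4.1 × 1.59 × 264 = 1721.02.

1721.02 euros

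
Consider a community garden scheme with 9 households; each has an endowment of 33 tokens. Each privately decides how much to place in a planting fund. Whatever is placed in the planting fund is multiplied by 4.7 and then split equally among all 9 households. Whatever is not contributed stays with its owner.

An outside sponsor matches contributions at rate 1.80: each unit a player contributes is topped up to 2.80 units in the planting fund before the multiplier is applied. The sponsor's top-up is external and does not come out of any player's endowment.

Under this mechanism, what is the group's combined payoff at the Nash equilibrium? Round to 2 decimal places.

The effective private return per unit is now 4.7 × 2.80 / 9 = 1.4622 > 1, so every player's dominant strategy flips to full contribution.
At the Nash equilibrium everyone contributes 33. Group total payoff = 4.7 × 2.80 × 297 = 3908.52.

3908.52 tokens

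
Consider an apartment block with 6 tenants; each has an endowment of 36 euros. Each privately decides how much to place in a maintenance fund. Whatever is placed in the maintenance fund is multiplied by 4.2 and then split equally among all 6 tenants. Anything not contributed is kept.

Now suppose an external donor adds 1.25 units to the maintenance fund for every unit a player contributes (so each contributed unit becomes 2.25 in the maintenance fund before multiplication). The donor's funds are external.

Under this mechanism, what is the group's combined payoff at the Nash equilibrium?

2041.20 euros

Under the mechanism each unit contributed yields 4.2 × 2.25 / 6 = 1.5750 back to its contributor per unit of net cost, which exceeds 1, making full contribution the dominant choice for everyone.
So the Nash equilibrium is full contribution by all 6; the group earns 4.2 × 2.25 × 216 = 2041.20.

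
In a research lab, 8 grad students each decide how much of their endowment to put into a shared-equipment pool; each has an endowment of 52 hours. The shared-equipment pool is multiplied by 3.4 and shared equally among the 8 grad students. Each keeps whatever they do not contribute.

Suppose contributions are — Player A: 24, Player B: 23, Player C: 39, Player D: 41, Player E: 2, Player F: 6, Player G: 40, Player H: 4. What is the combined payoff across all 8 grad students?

845.60 hours

Total contributed: 24 + 23 + 39 + 41 + 2 + 6 + 40 + 4 = 179; total kept: 8 × 52 − 179 = 237.
The shared-equipment pool pays out 3.4 × 179 = 608.60 in aggregate.
Group total = 237 + 608.60 = 845.60.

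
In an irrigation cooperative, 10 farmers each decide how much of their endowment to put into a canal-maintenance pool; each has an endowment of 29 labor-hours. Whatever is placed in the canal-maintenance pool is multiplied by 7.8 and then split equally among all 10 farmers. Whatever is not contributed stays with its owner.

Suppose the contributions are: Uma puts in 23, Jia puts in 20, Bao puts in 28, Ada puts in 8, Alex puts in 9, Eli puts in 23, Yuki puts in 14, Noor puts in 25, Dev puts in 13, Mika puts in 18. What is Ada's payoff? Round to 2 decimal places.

Total contributed: 23 + 20 + 28 + 8 + 9 + 23 + 14 + 25 + 13 + 18 = 181.
Each receives 7.8 × 181 / 10 = 141.18 from the canal-maintenance pool.
Ada keeps 29 − 8 = 21, so Ada's payoff is 21 + 141.18 = 162.18.

162.18 labor-hours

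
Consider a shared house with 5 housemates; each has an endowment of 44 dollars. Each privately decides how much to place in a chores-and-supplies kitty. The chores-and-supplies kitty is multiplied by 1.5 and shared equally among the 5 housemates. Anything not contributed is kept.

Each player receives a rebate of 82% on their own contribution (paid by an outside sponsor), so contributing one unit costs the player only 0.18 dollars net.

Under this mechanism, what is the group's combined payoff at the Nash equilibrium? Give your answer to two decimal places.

510.40 dollars

The effective private return per unit is now (1.5/5) / 0.18 = 1.6667 > 1, so every player's dominant strategy flips to full contribution.
At the Nash equilibrium everyone contributes 44. Group total payoff = 5 × (44 × 0.82 + 1.5 × 44) = 510.40.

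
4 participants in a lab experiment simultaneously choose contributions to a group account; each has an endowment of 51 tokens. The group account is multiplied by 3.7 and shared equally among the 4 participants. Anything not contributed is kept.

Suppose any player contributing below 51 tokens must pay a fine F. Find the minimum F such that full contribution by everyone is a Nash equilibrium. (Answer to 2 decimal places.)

Given the others contribute fully, the best deviation is to contribute 0 (any partial contribution still incurs the fine and gives up units whose private return 0.9250 is below 1).
Deviating from 51 to 0 saves 51 tokens but forfeits the deviator's share of the drop in the group account: 3.7/4 × 51 = 47.17.
So the deviation gain is 51 − 47.17 = 3.83, and the fine must be at least 3.83 tokens to wipe it out.

3.83 tokens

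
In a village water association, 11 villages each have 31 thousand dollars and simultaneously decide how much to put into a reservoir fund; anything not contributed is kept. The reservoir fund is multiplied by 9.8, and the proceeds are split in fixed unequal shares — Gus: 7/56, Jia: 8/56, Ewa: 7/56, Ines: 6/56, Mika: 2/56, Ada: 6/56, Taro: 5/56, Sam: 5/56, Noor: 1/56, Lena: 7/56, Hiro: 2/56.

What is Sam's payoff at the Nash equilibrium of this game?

193.75 thousand dollars

Player j's private return per contributed unit is 9.8 × (j's share). Contributing is weakly dominant for j when that share is at least 1/9.8 = 0.1020, and contributing 0 is dominant otherwise.
Gus, Jia, Ewa, Ines, Ada and Lena are above the threshold, contributing 31 each; the remaining 5 contribute 0. Total contributed: 186.
Sam keeps 31 and receives 9.8 × 186 × 5/56 = 162.75 from the reservoir fund, for a payoff of 193.75.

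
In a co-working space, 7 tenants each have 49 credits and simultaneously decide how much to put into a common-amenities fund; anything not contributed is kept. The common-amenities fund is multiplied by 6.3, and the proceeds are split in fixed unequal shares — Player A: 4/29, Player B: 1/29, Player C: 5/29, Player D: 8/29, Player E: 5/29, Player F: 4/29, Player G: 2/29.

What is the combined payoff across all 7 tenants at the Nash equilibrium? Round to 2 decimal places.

1122.10 credits

A player with share s gets back 6.3·s per unit contributed, so full contribution is dominant for anyone with s > 1/6.3 = 0.1587 and zero contribution is dominant for anyone below.
Player C, Player D and Player E clear that bar, contributing 49 each; the remaining 4 contribute 0. Total contributed: 147.
The common-amenities fund pays out 6.3 × 147 = 926.10 in total (split across the unequal shares, but the aggregate is all that matters for the group sum).
The 4 free-riders keep 49 each, adding 196. Group total = 196 + 926.10 = 1122.10.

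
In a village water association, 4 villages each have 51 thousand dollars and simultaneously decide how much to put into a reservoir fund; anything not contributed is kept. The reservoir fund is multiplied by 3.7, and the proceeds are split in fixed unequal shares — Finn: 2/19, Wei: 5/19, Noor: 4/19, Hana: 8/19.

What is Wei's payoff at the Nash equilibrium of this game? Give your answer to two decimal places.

For player j, contributing a unit is worthwhile iff 3.7 × (j's share) ≥ 1, i.e. iff j's share is at least 0.2703.
The only share above 0.2703 is Hana's 8/19, contributing 51; the remaining 3 contribute 0. Total contributed: 51.
Wei keeps 51 and receives 3.7 × 51 × 5/19 = 49.66 from the reservoir fund, for a payoff of 100.66.

100.66 thousand dollars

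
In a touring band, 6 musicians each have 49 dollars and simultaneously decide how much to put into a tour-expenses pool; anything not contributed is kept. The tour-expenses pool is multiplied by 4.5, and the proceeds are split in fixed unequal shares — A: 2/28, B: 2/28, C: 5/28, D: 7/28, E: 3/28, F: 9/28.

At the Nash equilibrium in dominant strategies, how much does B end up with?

A player with share s gets back 4.5·s per unit contributed, so full contribution is dominant for anyone with s > 1/4.5 = 0.2222 and zero contribution is dominant for anyone below.
D and F are above the threshold, contributing 49 each; the remaining 4 contribute 0. Total contributed: 98.
B keeps 49 and receives 4.5 × 98 × 2/28 = 31.50 from the tour-expenses pool, for a payoff of 80.50.

80.50 dollars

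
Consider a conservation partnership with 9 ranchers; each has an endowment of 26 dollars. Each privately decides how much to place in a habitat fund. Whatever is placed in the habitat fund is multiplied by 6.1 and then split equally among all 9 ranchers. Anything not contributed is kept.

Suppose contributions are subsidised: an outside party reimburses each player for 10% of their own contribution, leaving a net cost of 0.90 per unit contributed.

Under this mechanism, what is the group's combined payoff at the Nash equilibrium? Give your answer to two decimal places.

Even with the mechanism, each unit contributed returns only (6.1/9) / 0.90 = 0.7531 per unit of net cost, so contributing nothing is still dominant.
Everyone keeps their endowment and the group total is 9 × 26 = 234.

234.00 dollars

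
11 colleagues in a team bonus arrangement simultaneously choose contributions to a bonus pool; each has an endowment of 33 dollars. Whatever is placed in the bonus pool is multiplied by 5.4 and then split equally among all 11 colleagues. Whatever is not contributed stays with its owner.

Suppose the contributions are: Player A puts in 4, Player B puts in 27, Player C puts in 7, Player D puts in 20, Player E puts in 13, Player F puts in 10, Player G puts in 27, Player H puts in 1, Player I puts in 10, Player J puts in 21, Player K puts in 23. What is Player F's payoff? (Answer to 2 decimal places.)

103.02 dollars

Total contributed: 4 + 27 + 7 + 20 + 13 + 10 + 27 + 1 + 10 + 21 + 23 = 163.
Each receives 5.4 × 163 / 11 = 80.02 from the bonus pool.
Player F keeps 33 − 10 = 23, so Player F's payoff is 23 + 80.02 = 103.02.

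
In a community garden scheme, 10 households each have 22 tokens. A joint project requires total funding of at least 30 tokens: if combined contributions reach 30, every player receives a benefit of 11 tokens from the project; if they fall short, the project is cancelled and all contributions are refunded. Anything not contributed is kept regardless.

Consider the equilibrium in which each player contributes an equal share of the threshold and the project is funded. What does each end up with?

Equal share of the threshold: 30/10 = 3.
At this profile no one gains by cutting their contribution: any cut drops the total below 30, the project is cancelled, contributions are refunded, and the deviator ends with 22, which is less than 22 − 3 + 11 = 30. Contributing more than 3 just wastes the excess. So contributing exactly 3 is a best response.
Each player's payoff: 22 − 3 + 11 = 30.

30 tokens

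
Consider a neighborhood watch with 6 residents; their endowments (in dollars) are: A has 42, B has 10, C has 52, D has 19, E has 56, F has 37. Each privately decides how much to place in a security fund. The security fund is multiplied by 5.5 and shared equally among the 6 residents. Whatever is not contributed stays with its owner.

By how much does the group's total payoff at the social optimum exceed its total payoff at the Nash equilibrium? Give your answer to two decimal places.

972.00 dollars

The private return per contributed unit is 5.5/6 = 0.9167 < 1 for every player regardless of endowment, so the Nash equilibrium is zero contribution and the group total is Σ E_j = 42 + 10 + 52 + 19 + 56 + 37 = 216.
Each contributed unit returns 5.500 to the group, so the social optimum is full contribution by everyone: group total = 5.500 × 216 = 1188.00.
Efficiency loss = (5.500 − 1) × 216 = 972.00.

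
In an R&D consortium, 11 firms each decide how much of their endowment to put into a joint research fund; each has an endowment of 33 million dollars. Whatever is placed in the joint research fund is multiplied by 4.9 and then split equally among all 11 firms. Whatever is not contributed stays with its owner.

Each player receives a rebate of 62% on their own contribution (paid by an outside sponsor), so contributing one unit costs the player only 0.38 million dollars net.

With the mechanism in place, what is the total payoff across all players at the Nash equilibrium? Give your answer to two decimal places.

The effective private return per unit is now (4.9/11) / 0.38 = 1.1722 > 1, so every player's dominant strategy flips to full contribution.
So the Nash equilibrium is full contribution by all 11; the group earns 11 × (33 × 0.62 + 4.9 × 33) = 2003.76.

2003.76 million dollars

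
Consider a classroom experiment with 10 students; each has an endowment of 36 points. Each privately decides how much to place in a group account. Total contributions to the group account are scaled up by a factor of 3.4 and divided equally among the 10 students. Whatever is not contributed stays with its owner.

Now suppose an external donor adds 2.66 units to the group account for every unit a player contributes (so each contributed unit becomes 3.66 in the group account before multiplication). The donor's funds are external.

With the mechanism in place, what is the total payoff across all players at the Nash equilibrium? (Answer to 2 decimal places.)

4479.84 points

With the mechanism, a contributed unit returns 3.4 × 3.66 / 10 = 1.2444 per unit of net cost to the contributor — now above 1 — so contributing fully is weakly dominant for every player.
At the Nash equilibrium everyone contributes 36. Group total payoff = 3.4 × 3.66 × 360 = 4479.84.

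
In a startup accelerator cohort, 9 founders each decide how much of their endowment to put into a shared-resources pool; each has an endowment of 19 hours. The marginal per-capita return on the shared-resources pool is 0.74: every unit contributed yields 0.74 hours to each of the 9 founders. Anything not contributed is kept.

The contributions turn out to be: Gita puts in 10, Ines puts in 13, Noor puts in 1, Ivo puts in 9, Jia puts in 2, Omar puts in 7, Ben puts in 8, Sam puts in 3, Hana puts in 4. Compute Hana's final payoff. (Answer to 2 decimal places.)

57.18 hours

Total contributed: 10 + 13 + 1 + 9 + 2 + 7 + 8 + 3 + 4 = 57.
Each receives 0.74 × 57 = 42.18 from the shared-resources pool.
Hana keeps 19 − 4 = 15, so Hana's payoff is 15 + 42.18 = 57.18.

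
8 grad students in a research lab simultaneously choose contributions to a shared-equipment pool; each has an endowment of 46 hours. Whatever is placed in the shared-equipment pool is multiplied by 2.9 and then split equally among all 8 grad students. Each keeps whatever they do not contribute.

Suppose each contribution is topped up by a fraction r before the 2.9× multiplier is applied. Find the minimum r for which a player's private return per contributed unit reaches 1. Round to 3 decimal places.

With matching at rate r, one contributed unit becomes (1 + r) in the shared-equipment pool and returns 2.9 × (1 + r) / 8 to the contributor.
Setting this equal to 1: 1 + r = 8/2.9 = 2.7586.
So the minimum matching rate is r = 2.7586 − 1 = 1.759.

1.759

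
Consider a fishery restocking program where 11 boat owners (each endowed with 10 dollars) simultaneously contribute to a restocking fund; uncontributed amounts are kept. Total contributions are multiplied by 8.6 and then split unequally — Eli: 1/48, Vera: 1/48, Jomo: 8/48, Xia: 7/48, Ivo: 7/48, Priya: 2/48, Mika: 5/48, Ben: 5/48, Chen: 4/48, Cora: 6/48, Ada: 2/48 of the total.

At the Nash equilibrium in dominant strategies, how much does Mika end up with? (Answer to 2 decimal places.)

Each unit j contributes comes back to j as 8.6 × (j's share), so j prefers to contribute only if that share exceeds 1/8.6 = 0.1163; otherwise keeping the unit dominates.
The shares above 0.1163 belong to Jomo, Xia, Ivo and Cora, contributing 10 each; the remaining 7 contribute 0. Total contributed: 40.
Mika keeps 10 and receives 8.6 × 40 × 5/48 = 35.83 from the restocking fund, for a payoff of 45.83.

45.83 dollars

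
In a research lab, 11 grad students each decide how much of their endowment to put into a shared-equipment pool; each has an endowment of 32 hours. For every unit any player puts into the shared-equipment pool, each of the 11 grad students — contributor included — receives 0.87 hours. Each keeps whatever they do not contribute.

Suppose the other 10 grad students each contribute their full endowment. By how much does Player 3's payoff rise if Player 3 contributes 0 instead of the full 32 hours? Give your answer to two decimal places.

Switching from a contribution of 32 to 0 lets Player 3 keep an extra 32 hours, but lowers the shared-equipment pool by 32, which costs Player 3 their own share of that drop: 0.87 × 32 = 27.84.
Net gain = 32 − 27.84 = 4.16. The private return per contributed unit (0.87) is below 1, so free-riding is indeed the best response regardless of what the others do.

4.16 hours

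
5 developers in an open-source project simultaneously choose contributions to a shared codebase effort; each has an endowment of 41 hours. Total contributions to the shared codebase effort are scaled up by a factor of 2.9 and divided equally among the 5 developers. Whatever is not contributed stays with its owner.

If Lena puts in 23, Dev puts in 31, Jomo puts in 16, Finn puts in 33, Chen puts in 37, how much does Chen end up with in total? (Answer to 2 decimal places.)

Total contributed: 23 + 31 + 16 + 33 + 37 = 140.
Each receives 2.9 × 140 / 5 = 81.20 from the shared codebase effort.
Chen keeps 41 − 37 = 4, so Chen's payoff is 4 + 81.20 = 85.20.

85.20 hours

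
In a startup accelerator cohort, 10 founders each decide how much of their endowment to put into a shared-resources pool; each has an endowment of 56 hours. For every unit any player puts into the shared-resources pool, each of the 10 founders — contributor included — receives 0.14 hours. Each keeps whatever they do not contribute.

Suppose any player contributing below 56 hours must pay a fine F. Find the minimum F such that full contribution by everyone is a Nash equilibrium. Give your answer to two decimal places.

Given the others contribute fully, the best deviation is to contribute 0 (any partial contribution still incurs the fine and gives up units whose private return 0.14 is below 1).
Deviating from 56 to 0 saves 56 hours but forfeits the deviator's share of the drop in the shared-resources pool: 0.14 × 56 = 7.84.
So the deviation gain is 56 − 7.84 = 48.16, and the fine must be at least 48.16 hours to wipe it out.

48.16 hours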